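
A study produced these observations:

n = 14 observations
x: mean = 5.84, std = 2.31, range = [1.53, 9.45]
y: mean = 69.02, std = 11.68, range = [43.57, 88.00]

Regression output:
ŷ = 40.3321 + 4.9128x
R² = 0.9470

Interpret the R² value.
The model explains 94.70% of the variance in y (R² = 0.9470), leaving 5.30% unexplained; the fit is strong.

R² = 1 − SS_res/SS_tot compares the residual scatter to the total scatter of y about its mean.

Here R² = 0.9470:
- Explained: 94.70% of the variation in y
- Unexplained (residual): 100% − 94.70% = 5.30%
- Rule of thumb (below 0.3 weak; 0.3 to below 0.7 moderate; 0.7 and above strong) → strong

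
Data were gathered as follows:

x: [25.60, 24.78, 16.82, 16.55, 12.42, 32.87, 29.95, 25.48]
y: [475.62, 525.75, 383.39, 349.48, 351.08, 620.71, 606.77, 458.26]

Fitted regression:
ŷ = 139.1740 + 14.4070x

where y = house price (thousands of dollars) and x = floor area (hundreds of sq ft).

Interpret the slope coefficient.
For each additional hundred sq ft of floor area, predicted house price increases by approximately 14.4070 thousand dollars.

The slope coefficient β₁ = 14.4070 represents the marginal effect of floor area on house price.

Interpretation:
- Floor area up by 1 hundred sq ft → predicted house price increases by 14.4070 thousand dollars
- This is a linear approximation: the same per-unit change is assumed across the whole observed x range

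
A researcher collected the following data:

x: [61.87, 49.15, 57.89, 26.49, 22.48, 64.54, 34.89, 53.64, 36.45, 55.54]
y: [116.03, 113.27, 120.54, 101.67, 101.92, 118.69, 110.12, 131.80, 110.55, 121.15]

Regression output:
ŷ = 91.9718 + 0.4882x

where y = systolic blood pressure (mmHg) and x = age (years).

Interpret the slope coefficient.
On average, blood pressure is about 0.4882 mmHg higher for every extra year of age.

β₁ = 0.4882 is the change in predicted blood pressure (mmHg) per additional year of age.

Interpretation:
- Age up by 1 year → predicted blood pressure increases by 0.4882 mmHg
- The effect is assumed constant over the observed range of x (linearity)
- The slope describes association in these data, not necessarily a causal effect

The intercept β₀ = 91.9718 is the predicted blood pressure when age = 0; since the smallest observed x is 22.48, this is an extrapolation and mainly anchors the line.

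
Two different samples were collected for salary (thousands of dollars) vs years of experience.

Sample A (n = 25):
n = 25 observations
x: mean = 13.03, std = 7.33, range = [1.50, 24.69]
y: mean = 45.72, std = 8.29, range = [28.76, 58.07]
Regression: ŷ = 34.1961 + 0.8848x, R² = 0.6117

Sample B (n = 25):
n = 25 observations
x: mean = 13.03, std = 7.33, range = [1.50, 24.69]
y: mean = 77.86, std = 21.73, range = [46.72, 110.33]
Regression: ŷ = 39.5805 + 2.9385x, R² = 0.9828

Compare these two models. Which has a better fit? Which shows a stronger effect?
Model B has the better fit (R² = 0.9828 vs 0.6117). Model B shows the stronger effect (|β₁| = 2.9385 vs 0.8848).

Model Comparison:

Fit — compare R²:
- Model A: R² = 0.6117 → 61.17% of variance in salary explained
- Model B: R² = 0.9828 → 98.28% of variance in salary explained
- 0.9828 > 0.6117 → Model B has the better fit

Which has the larger per-year effect? (|β₁|)
- Model A: β₁ = 0.8848 → predicted salary rises 0.8848 thousand dollars per additional year of experience
- Model B: β₁ = 2.9385 → predicted salary rises 2.9385 thousand dollars per additional year of experience
- |0.8848| < |2.9385| → Model B shows the stronger marginal effect

Notes:
- A steeper slope doesn't make a better model if the scatter around the line is large.
- R² measures how tightly points cluster around the line; β₁ measures how steep the line is — they answer different questions.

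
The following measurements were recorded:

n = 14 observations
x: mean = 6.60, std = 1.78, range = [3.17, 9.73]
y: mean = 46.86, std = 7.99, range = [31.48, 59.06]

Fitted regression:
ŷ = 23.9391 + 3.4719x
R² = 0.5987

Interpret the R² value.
About 59.87% of the variability in y is accounted for by the regression on x (R² = 0.5987) — a moderate linear fit.

The coefficient of determination R² is the fraction of the total variation in y that the fitted line accounts for.

Here R² = 0.5987:
- Explained: 59.87% of the variation in y
- Unexplained (residual): 100% − 59.87% = 40.13%
- Rule of thumb (below 0.3 weak; 0.3 to below 0.7 moderate; 0.7 and above strong) → moderate

Note: R² says nothing about causation, and a high R² does not by itself mean the linear form is appropriate — check the residuals.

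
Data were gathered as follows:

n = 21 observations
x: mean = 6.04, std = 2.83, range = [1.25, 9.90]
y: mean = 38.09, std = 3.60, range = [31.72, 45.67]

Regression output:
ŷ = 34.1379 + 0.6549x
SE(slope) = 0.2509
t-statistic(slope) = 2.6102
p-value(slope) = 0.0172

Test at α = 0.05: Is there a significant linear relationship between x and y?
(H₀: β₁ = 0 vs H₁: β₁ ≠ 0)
Reject H₀: p-value = 0.0172 < α = 0.05. The linear relationship is significant at the 5% level.

Hypothesis test for the slope coefficient:

H₀: β₁ = 0 (no linear relationship)
H₁: β₁ ≠ 0 (linear relationship exists)

Test statistic: t = β̂₁ / SE(β̂₁) = 0.6549 / 0.2509 = 2.6102

p = 0.0172: how often a slope estimate this far from 0 (in SE units) would arise by chance if β₁ were truly 0.

Decision rule: reject H₀ if p-value < α.
p-value = 0.0172 < α = 0.05 → reject H₀.

At α = 0.05 the data do provide convincing evidence of a nonzero slope.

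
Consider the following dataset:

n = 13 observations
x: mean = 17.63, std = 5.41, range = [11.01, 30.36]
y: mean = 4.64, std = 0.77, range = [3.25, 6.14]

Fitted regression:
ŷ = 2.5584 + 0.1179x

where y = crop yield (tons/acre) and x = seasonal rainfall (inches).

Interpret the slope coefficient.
On average, crop yield is about 0.1179 tons/acre higher for every extra inch of rainfall.

The slope coefficient β₁ = 0.1179 represents the marginal effect of rainfall on crop yield.

Interpretation:
- Rainfall up by 1 inch → predicted crop yield increases by 0.1179 tons/acre
- This is a linear approximation: the same per-unit change is assumed across the whole observed x range
- The sign (+) gives the direction; the magnitude 0.1179 gives the size of the effect per inch

The intercept β₀ = 2.5584 is the predicted crop yield when rainfall = 0; since the smallest observed x is 11.01, this is an extrapolation and mainly anchors the line.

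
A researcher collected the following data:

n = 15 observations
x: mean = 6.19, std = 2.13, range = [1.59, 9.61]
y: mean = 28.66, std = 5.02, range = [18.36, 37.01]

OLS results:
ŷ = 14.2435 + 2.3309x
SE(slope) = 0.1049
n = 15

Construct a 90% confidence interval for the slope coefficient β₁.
The 90% CI for β₁ is (2.1451, 2.5167)

Confidence interval for the slope:

The 90% CI for β₁ is: β̂₁ ± t*(α/2, n-2) × SE(β̂₁)

Step 1: Find critical t-value
- Confidence level = 0.9
- Degrees of freedom = n - 2 = 15 - 2 = 13
- t*(α/2, 13) = 1.7709

Step 2: Calculate margin of error
Margin = 1.7709 × 0.1049 = 0.1858

Step 3: Construct interval
CI = 2.3309 ± 0.1858
CI = (2.1451, 2.5167)

Interpretation: We are 90% confident that the true slope β₁ lies between 2.1451 and 2.5167.
Since 0 is outside the interval, a two-sided test at α = 0.10 would reject H₀: β₁ = 0.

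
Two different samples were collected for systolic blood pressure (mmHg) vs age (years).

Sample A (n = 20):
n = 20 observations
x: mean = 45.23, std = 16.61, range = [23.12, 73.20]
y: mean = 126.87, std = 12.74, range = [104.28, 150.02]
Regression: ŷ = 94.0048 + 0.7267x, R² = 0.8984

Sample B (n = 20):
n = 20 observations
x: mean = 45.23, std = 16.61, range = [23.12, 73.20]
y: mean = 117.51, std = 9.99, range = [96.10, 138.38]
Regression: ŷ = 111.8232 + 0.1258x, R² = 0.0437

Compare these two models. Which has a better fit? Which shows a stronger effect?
Model A has the better fit (R² = 0.8984 vs 0.0437). Model A shows the stronger effect (|β₁| = 0.7267 vs 0.1258).

Model Comparison:

Goodness of fit (R²):
- Model A: R² = 0.8984 → 89.84% of variance in blood pressure explained
- Model B: R² = 0.0437 → 4.37% of variance in blood pressure explained
- 0.8984 > 0.0437 → Model A has the better fit

Which has the larger per-year effect? (|β₁|)
- Model A: β₁ = 0.7267 → predicted blood pressure rises 0.7267 mmHg per additional year of age
- Model B: β₁ = 0.1258 → predicted blood pressure rises 0.1258 mmHg per additional year of age
- |0.7267| > |0.1258| → Model A shows the stronger marginal effect

Notes:
- R² measures how tightly points cluster around the line; β₁ measures how steep the line is — they answer different questions.
- The two samples could reflect different populations, time periods, or measurement quality.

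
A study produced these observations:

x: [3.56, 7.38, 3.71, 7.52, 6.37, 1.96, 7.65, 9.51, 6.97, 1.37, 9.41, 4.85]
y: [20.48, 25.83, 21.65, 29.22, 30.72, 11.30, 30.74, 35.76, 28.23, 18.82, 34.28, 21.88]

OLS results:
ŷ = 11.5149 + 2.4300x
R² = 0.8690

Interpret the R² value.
About 86.90% of the variability in y is accounted for by the regression on x (R² = 0.8690) — a strong linear fit.

The coefficient of determination R² is the fraction of the total variation in y that the fitted line accounts for.

Here R² = 0.8690:
- Explained: 86.90% of the variation in y
- Unexplained (residual): 100% − 86.90% = 13.10%
- Rule of thumb (below 0.3 weak; 0.3 to below 0.7 moderate; 0.7 and above strong) → strong

Note: R² says nothing about causation, and a high R² does not by itself mean the linear form is appropriate — check the residuals.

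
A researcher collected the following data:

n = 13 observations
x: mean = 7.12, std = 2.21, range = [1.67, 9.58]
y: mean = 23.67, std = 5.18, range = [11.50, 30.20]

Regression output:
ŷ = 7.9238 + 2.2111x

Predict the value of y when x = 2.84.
ŷ = 14.2033

x = 2.84 lies inside the observed range [1.67, 9.58], so the fitted equation applies directly:

ŷ = 7.9238 + 2.2111 × 2.84
ŷ = 7.9238 + 6.2795
ŷ = 14.2033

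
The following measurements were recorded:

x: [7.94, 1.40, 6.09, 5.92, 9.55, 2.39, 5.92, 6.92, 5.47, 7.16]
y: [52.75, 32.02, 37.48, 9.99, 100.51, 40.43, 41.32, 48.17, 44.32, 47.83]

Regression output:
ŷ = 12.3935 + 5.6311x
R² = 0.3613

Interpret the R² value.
About 36.13% of the variability in y is accounted for by the regression on x (R² = 0.3613) — a moderate linear fit.

R² = 1 − SS_res/SS_tot compares the residual scatter to the total scatter of y about its mean.

Here R² = 0.3613:
- Explained: 36.13% of the variation in y
- Unexplained (residual): 100% − 36.13% = 63.87%
- Rule of thumb (below 0.3 weak; 0.3 to below 0.7 moderate; 0.7 and above strong) → moderate

Note: R² never decreases when predictors are added, so it should not be used alone to compare models of different size.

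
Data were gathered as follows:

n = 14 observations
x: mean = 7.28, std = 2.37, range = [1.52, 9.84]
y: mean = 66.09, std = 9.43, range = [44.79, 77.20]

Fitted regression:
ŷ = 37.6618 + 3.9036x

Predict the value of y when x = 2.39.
ŷ = 46.9914

To predict y for x = 2.39, substitute into the regression equation:

ŷ = 37.6618 + 3.9036 × 2.39
ŷ = 37.6618 + 9.3296
ŷ = 46.9914

This is the fitted mean response at that x — an individual observation would come with a wider prediction interval.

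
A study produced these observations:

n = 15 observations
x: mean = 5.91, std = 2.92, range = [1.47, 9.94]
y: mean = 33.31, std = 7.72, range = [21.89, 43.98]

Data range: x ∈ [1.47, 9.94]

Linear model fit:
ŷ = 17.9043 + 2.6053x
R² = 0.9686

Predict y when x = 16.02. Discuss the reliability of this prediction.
ŷ = 59.6412 (extrapolation — x = 16.02 lies outside [1.47, 9.94], so reliability is low).

Prediction calculation:
ŷ = 17.9043 + 2.6053 × 16.02
ŷ = 59.6412

Reliability:
- Data range: x ∈ [1.47, 9.94]
- Prediction point: x = 16.02 is 6.08 units above the observed range → this is EXTRAPOLATION, not interpolation

Why that matters here:
- R² describes fit only over the sampled x values; it says nothing about behaviour beyond them
- The linear relationship may not hold outside the observed range
- Real relationships often flatten, saturate, or turn nonlinear at extremes

A defensible statement: 'if the linear trend continued to x = 16.02, y would be about 59.6412' — the premise is untested.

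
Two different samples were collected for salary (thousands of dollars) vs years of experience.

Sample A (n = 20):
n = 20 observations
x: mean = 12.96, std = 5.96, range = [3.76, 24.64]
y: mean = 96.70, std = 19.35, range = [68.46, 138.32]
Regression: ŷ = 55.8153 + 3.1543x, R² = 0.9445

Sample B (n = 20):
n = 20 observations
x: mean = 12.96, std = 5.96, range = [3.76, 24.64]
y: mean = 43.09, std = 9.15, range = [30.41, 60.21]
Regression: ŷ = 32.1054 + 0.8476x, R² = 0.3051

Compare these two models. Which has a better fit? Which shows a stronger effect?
Model A has the better fit (R² = 0.9445 vs 0.3051). Model A shows the stronger effect (|β₁| = 3.1543 vs 0.8476).

Model Comparison:

Fit — compare R²:
- Model A: R² = 0.9445 → 94.45% of variance in salary explained
- Model B: R² = 0.3051 → 30.51% of variance in salary explained
- 0.9445 > 0.3051 → Model A has the better fit

Effect size (slope magnitude):
- Model A: β₁ = 3.1543 → predicted salary rises 3.1543 thousand dollars per additional year of experience
- Model B: β₁ = 0.8476 → predicted salary rises 0.8476 thousand dollars per additional year of experience
- |3.1543| > |0.8476| → Model A shows the stronger marginal effect

Note: The two samples could reflect different populations, time periods, or measurement quality.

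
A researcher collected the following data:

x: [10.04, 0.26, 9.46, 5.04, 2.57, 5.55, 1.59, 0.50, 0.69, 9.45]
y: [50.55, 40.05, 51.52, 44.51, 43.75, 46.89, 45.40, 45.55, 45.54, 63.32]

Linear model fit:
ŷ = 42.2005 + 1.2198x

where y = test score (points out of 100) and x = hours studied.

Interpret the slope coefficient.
For each additional hour of study time, predicted test score increases by approximately 1.2198 points.

β₁ = 1.2198 is the change in predicted test score (points) per additional hour of study time.

Interpretation:
- Study time up by 1 hour → predicted test score increases by 1.2198 points
- The effect is assumed constant over the observed range of x (linearity)

(β₀ = 42.2005 is the fitted value at x = 0 and is not part of the slope interpretation.)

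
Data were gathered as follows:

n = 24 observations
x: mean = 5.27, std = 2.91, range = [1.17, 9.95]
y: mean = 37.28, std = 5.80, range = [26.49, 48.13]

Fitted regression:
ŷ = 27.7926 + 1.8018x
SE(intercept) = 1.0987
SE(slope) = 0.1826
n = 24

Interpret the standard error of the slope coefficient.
The slope 1.8018 is pinned down to within about ±0.1826 (one SE) by these data — relative uncertainty 10.1%, i.e. precise.

SE(β̂₁) = 0.1826 says: if we drew many samples of n = 24 from the same population and refit each time, the fitted slopes would scatter with a standard deviation of roughly 0.1826 around the true β₁.

Relative precision:
- SE / |β̂₁| = 0.1826 / 1.8018 = 10.1%
- Rule of thumb (under 20%: precise; 20% to under 50%: moderately precise; 50% or more: imprecise) → precise

Rough 95% range (±2 SE): 1.8018 ± 0.3652 → (1.4366, 2.1670).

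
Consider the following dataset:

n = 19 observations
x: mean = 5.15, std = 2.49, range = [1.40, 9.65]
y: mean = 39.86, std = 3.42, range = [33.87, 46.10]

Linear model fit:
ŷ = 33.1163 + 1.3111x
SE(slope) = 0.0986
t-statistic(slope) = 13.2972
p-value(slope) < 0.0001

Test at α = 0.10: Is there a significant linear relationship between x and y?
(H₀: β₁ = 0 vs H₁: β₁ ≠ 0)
Reject H₀: p-value < 0.0001 < α = 0.10. The linear relationship is significant at the 10% level.

Hypothesis test for the slope coefficient:

H₀: β₁ = 0 (no linear relationship)
H₁: β₁ ≠ 0 (linear relationship exists)

Test statistic: t = β̂₁ / SE(β̂₁) = 1.3111 / 0.0986 = 13.2972

With df = 17, the two-sided p-value for |t| = 13.2972 is <0.0001.

Decision rule: reject H₀ if p-value < α.
p-value < 0.0001 < α = 0.10 → reject H₀.

There is sufficient evidence at the 10% significance level to conclude that a linear relationship exists between x and y.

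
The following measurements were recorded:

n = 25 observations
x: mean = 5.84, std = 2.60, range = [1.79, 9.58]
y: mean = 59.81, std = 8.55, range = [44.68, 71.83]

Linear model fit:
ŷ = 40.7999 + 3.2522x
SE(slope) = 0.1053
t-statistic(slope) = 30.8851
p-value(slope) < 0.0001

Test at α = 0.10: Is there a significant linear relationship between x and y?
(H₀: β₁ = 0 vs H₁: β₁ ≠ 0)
p-value < 0.0001 < α = 0.10, so we reject H₀. The relationship is significant.

Hypothesis test for the slope coefficient:

H₀: β₁ = 0 (no linear relationship)
H₁: β₁ ≠ 0 (linear relationship exists)

Test statistic: t = β̂₁ / SE(β̂₁) = 3.2522 / 0.1053 = 30.8851

The p-value (<0.0001) is the probability, under H₀, of a t-statistic at least as extreme as |t| = 30.8851 (two-sided, df = n − 2 = 23).

Decision rule: reject H₀ if p-value < α.
p-value < 0.0001 < α = 0.10 → reject H₀.

Conclusion: the linear association between x and y is significant at the 10% level.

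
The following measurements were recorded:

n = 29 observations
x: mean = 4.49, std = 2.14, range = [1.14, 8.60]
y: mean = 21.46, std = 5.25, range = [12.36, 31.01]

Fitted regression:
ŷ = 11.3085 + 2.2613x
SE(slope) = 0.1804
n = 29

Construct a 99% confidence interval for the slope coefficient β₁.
The 99% CI for β₁ is (1.7615, 2.7611)

Confidence interval for the slope:

The 99% CI for β₁ is: β̂₁ ± t*(α/2, n-2) × SE(β̂₁)

Step 1: Find critical t-value
- Confidence level = 0.99
- Degrees of freedom = n - 2 = 29 - 2 = 27
- t*(α/2, 27) = 2.7707

Step 2: Calculate margin of error
Margin = 2.7707 × 0.1804 = 0.4998

Step 3: Construct interval
CI = 2.2613 ± 0.4998
CI = (1.7615, 2.7611)

Interpretation: intervals built this way capture the true β₁ in 99% of repeated samples; here the plausible range for the per-unit effect of x on y is 1.7615 to 2.7611.
Both endpoints are positive, so the data support a genuinely positive slope at this confidence level.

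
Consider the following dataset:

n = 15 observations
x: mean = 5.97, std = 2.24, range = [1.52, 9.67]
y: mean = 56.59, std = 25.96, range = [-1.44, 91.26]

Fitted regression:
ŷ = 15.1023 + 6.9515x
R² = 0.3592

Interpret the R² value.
About 35.92% of the variability in y is accounted for by the regression on x (R² = 0.3592) — a moderate linear fit.

The coefficient of determination R² is the fraction of the total variation in y that the fitted line accounts for.

Here R² = 0.3592:
- Explained: 35.92% of the variation in y
- Unexplained (residual): 100% − 35.92% = 64.08%
- Rule of thumb (below 0.3 weak; 0.3 to below 0.7 moderate; 0.7 and above strong) → moderate

Equivalently, for simple linear regression R² = r², so |r| = √0.3592 ≈ 0.5993.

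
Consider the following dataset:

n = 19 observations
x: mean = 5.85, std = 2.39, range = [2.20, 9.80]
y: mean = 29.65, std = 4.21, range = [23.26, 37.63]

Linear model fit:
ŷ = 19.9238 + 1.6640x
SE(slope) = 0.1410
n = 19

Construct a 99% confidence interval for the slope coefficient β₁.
The 99% CI for β₁ is (1.2554, 2.0726)

Confidence interval for the slope:

The 99% CI for β₁ is: β̂₁ ± t*(α/2, n-2) × SE(β̂₁)

Step 1: Find critical t-value
- Confidence level = 0.99
- Degrees of freedom = n - 2 = 19 - 2 = 17
- t*(α/2, 17) = 2.8982

Step 2: Calculate margin of error
Margin = 2.8982 × 0.1410 = 0.4086

Step 3: Construct interval
CI = 1.6640 ± 0.4086
CI = (1.2554, 2.0726)

Interpretation: We are 99% confident that the true slope β₁ lies between 1.2554 and 2.0726.
Both endpoints are positive, so the data support a genuinely positive slope at this confidence level.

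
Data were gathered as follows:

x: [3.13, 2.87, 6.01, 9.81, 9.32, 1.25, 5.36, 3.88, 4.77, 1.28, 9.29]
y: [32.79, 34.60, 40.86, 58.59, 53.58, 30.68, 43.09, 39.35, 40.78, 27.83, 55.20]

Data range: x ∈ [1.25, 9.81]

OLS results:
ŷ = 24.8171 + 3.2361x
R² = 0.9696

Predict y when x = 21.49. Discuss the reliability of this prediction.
ŷ = 94.3609 (extrapolation — x = 21.49 lies outside [1.25, 9.81], so reliability is low).

Prediction calculation:
ŷ = 24.8171 + 3.2361 × 21.49
ŷ = 94.3609

Reliability:
- Data range: x ∈ [1.25, 9.81]
- Prediction point: x = 21.49 is 11.68 units above the observed range → this is EXTRAPOLATION, not interpolation

Why that matters here:
- The linear relationship may not hold outside the observed range
- There are no observations near this x to validate the fitted line there

Report the number if required, but flag clearly that it is an extrapolation.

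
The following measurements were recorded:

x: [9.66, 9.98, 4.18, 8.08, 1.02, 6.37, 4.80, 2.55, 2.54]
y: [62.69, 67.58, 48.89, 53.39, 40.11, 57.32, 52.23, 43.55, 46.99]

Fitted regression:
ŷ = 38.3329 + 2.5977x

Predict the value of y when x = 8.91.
ŷ = 61.4784

Plug x = 8.91 into the fitted line:

ŷ = 38.3329 + 2.5977 × 8.91
ŷ = 38.3329 + 23.1455
ŷ = 61.4784

This is the fitted mean response at that x — an individual observation would come with a wider prediction interval.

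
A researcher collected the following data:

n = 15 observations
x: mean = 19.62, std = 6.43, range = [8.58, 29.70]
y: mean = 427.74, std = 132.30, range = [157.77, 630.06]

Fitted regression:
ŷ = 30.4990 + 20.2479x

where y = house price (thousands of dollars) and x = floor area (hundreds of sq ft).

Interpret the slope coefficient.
For each additional hundred sq ft of floor area, predicted house price increases by approximately 20.2479 thousand dollars.

The slope β₁ = 20.2479 gives the rate at which the fitted house price changes with floor area.

Interpretation:
- Floor area up by 1 hundred sq ft → predicted house price increases by 20.2479 thousand dollars
- The effect is assumed constant over the observed range of x (linearity)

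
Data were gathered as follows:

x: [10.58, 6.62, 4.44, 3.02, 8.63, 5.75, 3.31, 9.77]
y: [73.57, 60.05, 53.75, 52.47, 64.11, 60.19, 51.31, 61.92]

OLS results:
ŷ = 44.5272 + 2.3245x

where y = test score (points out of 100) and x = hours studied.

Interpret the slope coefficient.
On average, test score is about 2.3245 points higher for every extra hour of study time.

The slope β₁ = 2.3245 gives the rate at which the fitted test score changes with study time.

Interpretation:
- Study time up by 1 hour → predicted test score increases by 2.3245 points
- This is a linear approximation: the same per-unit change is assumed across the whole observed x range

The intercept β₀ = 44.5272 is the predicted test score when study time = 0; since the smallest observed x is 3.02, this is an extrapolation and mainly anchors the line.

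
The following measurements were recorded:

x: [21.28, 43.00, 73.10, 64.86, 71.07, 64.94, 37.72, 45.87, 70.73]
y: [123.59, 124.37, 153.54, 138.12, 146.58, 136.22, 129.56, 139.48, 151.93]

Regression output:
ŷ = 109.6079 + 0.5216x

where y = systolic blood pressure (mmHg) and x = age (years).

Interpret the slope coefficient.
For each additional year of age, predicted blood pressure increases by approximately 0.5216 mmHg.

The slope β₁ = 0.5216 gives the rate at which the fitted blood pressure changes with age.

Interpretation:
- Age up by 1 year → predicted blood pressure increases by 0.5216 mmHg
- The effect is assumed constant over the observed range of x (linearity)
- The sign (+) gives the direction; the magnitude 0.5216 gives the size of the effect per year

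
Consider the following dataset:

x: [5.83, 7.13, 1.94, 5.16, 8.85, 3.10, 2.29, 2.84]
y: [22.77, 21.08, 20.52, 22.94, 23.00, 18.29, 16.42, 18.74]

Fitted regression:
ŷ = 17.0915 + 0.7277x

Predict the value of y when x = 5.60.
ŷ = 21.1666

x = 5.60 lies inside the observed range [1.94, 8.85], so the fitted equation applies directly:

ŷ = 17.0915 + 0.7277 × 5.60
ŷ = 17.0915 + 4.0751
ŷ = 21.1666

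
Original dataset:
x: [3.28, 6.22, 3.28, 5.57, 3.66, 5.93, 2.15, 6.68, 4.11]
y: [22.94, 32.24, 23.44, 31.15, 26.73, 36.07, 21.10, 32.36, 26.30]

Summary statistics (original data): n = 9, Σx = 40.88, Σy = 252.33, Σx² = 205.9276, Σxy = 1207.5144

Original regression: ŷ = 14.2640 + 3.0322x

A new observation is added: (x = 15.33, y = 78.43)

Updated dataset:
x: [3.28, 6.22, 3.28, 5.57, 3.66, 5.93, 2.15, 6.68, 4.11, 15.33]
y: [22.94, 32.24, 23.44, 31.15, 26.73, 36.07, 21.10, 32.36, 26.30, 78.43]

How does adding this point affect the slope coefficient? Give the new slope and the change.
New slope β₁ = 4.4059 versus 3.0322 before: a change of +1.3737 (+45.3%).

The new point has HIGH LEVERAGE: x = 15.33 is far from the original mean x̄ = 40.88/9 ≈ 4.54 (original range [2.15, 6.68]).

Step 1: Update the sums with the new point (n goes from 9 to 10)
Σx  = 40.88 + 15.33 = 56.21
Σy  = 252.33 + 78.43 = 330.76
Σx² = 205.9276 + 15.33² = 205.9276 + 235.0089 = 440.9365
Σxy = 1207.5144 + 15.33×78.43 = 1207.5144 + 1202.3319 = 2409.8463

Step 2: Recompute the slope with b₁ = (nΣxy − ΣxΣy) / (nΣx² − (Σx)²)
Numerator   = 10×2409.8463 − 56.21×330.76 = 24098.4630 − 18592.0196 = 5506.4434
Denominator = 10×440.9365 − 56.21² = 4409.3650 − 3159.5641 = 1249.8009
b₁(new) = 5506.4434 / 1249.8009 = 4.4059

(Same formula on the original sums: (9×1207.5144 − 40.88×252.33) / (9×205.9276 − 40.88²) = 552.3792 / 182.1740 = 3.0322, matching the given fit.)

Step 3: Change in slope
Δβ₁ = 4.4059 − 3.0322 = +1.3737
Relative change = +1.3737 / 3.0322 × 100% = +45.3%
→ the slope increases when the point is added.

Because the point sits above the extension of the original line at a high-leverage x, it tilts the fit up.
In practice: investigate whether it comes from the same population as the rest of the sample; check such a point for data-entry or measurement error.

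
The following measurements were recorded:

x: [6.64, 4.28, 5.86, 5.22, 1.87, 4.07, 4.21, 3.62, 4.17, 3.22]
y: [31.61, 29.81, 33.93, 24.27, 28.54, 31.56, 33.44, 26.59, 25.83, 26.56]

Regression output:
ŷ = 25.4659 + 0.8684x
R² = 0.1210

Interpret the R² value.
The model explains 12.10% of the variance in y (R² = 0.1210), leaving 87.90% unexplained; the fit is weak.

R² = 1 − SS_res/SS_tot compares the residual scatter to the total scatter of y about its mean.

Here R² = 0.1210:
- Explained: 12.10% of the variation in y
- Unexplained (residual): 100% − 12.10% = 87.90%
- Rule of thumb (below 0.3 weak; 0.3 to below 0.7 moderate; 0.7 and above strong) → weak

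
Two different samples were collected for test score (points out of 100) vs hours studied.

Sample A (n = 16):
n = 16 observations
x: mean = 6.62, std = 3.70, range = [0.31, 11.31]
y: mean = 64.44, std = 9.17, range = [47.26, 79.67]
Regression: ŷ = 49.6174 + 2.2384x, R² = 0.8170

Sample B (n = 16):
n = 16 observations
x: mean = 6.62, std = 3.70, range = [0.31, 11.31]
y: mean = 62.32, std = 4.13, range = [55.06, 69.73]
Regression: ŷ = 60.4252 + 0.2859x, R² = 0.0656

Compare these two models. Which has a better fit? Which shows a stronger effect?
Model A has the better fit (R² = 0.8170 vs 0.0656). Model A shows the stronger effect (|β₁| = 2.2384 vs 0.2859).

Model Comparison:

Fit — compare R²:
- Model A: R² = 0.8170 → 81.70% of variance in test score explained
- Model B: R² = 0.0656 → 6.56% of variance in test score explained
- 0.8170 > 0.0656 → Model A has the better fit

Which has the larger per-hour effect? (|β₁|)
- Model A: β₁ = 2.2384 → predicted test score rises 2.2384 points per additional hour of study time
- Model B: β₁ = 0.2859 → predicted test score rises 0.2859 points per additional hour of study time
- |2.2384| > |0.2859| → Model A shows the stronger marginal effect

Notes:
- R² measures how tightly points cluster around the line; β₁ measures how steep the line is — they answer different questions.
- The two samples could reflect different populations, time periods, or measurement quality.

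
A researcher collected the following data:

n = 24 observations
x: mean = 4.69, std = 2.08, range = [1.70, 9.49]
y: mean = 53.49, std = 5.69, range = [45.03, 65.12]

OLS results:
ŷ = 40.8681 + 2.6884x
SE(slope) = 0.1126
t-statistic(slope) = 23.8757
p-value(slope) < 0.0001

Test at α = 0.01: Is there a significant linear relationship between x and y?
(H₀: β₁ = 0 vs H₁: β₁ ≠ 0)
Reject H₀: p-value < 0.0001 < α = 0.01. The linear relationship is significant at the 1% level.

Hypothesis test for the slope coefficient:

H₀: β₁ = 0 (no linear relationship)
H₁: β₁ ≠ 0 (linear relationship exists)

Test statistic: t = β̂₁ / SE(β̂₁) = 2.6884 / 0.1126 = 23.8757

With df = 22, the two-sided p-value for |t| = 23.8757 is <0.0001.

Decision rule: reject H₀ if p-value < α.
p-value < 0.0001 < α = 0.01 → reject H₀.

There is sufficient evidence at the 1% significance level to conclude that a linear relationship exists between x and y.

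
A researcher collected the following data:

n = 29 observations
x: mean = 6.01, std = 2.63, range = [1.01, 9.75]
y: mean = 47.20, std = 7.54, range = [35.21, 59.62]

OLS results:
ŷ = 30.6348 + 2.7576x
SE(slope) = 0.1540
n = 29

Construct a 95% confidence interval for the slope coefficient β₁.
The 95% CI for β₁ is (2.4416, 3.0736)

Confidence interval for the slope:

The 95% CI for β₁ is: β̂₁ ± t*(α/2, n-2) × SE(β̂₁)

Step 1: Find critical t-value
- Confidence level = 0.95
- Degrees of freedom = n - 2 = 29 - 2 = 27
- t*(α/2, 27) = 2.0518

Step 2: Calculate margin of error
Margin = 2.0518 × 0.1540 = 0.3160

Step 3: Construct interval
CI = 2.7576 ± 0.3160
CI = (2.4416, 3.0736)

Interpretation: intervals built this way capture the true β₁ in 95% of repeated samples; here the plausible range for the per-unit effect of x on y is 2.4416 to 3.0736.
The interval does not include 0, suggesting a significant linear relationship.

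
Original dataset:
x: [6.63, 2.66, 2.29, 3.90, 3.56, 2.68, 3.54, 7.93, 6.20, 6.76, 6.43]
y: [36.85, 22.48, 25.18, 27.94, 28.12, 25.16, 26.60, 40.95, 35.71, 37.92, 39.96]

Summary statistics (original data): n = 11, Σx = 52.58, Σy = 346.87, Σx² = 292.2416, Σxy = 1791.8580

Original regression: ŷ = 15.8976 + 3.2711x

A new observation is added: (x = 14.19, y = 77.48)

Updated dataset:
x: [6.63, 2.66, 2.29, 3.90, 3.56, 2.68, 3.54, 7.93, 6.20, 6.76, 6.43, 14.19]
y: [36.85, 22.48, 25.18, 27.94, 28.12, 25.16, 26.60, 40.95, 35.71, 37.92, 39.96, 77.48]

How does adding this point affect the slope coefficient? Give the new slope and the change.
The slope changes from 3.2711 to 4.3427 (change of +1.0716, or +32.8%).

The new point has HIGH LEVERAGE: x = 14.19 is far from the original mean x̄ = 52.58/11 ≈ 4.78 (original range [2.29, 7.93]).

Step 1: Update the sums with the new point (n goes from 11 to 12)
Σx  = 52.58 + 14.19 = 66.77
Σy  = 346.87 + 77.48 = 424.35
Σx² = 292.2416 + 14.19² = 292.2416 + 201.3561 = 493.5977
Σxy = 1791.8580 + 14.19×77.48 = 1791.8580 + 1099.4412 = 2891.2992

Step 2: Recompute the slope with b₁ = (nΣxy − ΣxΣy) / (nΣx² − (Σx)²)
Numerator   = 12×2891.2992 − 66.77×424.35 = 34695.5904 − 28333.8495 = 6361.7409
Denominator = 12×493.5977 − 66.77² = 5923.1724 − 4458.2329 = 1464.9395
b₁(new) = 6361.7409 / 1464.9395 = 4.3427

(Same formula on the original sums: (11×1791.8580 − 52.58×346.87) / (11×292.2416 − 52.58²) = 1472.0134 / 450.0012 = 3.2711, matching the given fit.)

Step 3: Change in slope
Δβ₁ = 4.3427 − 3.2711 = +1.0716
Relative change = +1.0716 / 3.2711 × 100% = +32.8%
→ the slope increases when the point is added.

A high-leverage point only changes the slope if it is off the original line; here y = 77.48 is above the original trend, so the slope increases.
In practice: refit with and without it and report both if conclusions differ; examine leverage (hᵢ) and Cook's distance rather than deleting it automatically.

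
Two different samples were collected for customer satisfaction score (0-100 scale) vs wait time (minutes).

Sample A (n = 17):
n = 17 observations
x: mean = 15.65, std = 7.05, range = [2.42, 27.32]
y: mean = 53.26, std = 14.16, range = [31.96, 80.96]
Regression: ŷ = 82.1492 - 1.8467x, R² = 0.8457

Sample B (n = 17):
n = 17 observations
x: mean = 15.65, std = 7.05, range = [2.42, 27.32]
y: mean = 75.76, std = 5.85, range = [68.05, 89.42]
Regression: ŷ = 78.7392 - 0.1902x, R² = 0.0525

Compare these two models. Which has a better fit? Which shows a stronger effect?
Model A has the better fit (R² = 0.8457 vs 0.0525). Model A shows the stronger effect (|β₁| = 1.8467 vs 0.1902).

Model Comparison:

Fit — compare R²:
- Model A: R² = 0.8457 → 84.57% of variance in satisfaction score explained
- Model B: R² = 0.0525 → 5.25% of variance in satisfaction score explained
- 0.8457 > 0.0525 → Model A has the better fit

Which has the larger per-minute effect? (|β₁|)
- Model A: β₁ = -1.8467 → predicted satisfaction score falls 1.8467 points per additional minute of wait time
- Model B: β₁ = -0.1902 → predicted satisfaction score falls 0.1902 points per additional minute of wait time
- |-1.8467| > |-0.1902| → Model A shows the stronger marginal effect

Notes:
- R² measures how tightly points cluster around the line; β₁ measures how steep the line is — they answer different questions.
- A steeper slope doesn't make a better model if the scatter around the line is large.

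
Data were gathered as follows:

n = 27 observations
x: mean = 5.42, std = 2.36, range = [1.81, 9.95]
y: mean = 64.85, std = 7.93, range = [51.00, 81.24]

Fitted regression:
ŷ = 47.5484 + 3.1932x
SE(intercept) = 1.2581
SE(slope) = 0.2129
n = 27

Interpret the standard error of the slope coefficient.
SE(β̂₁) = 0.2129 is the estimated standard deviation of the slope estimate across repeated samples; relative to β̂₁ = 3.1932 that is 6.7%, a precise estimate.

SE(β̂₁) = s / √Sxx, where s is the residual standard deviation and Sxx = Σ(x − x̄)². It is the yardstick for how far β̂₁ = 3.1932 could plausibly be from the true slope.

Relative precision:
- SE / |β̂₁| = 0.2129 / 3.1932 = 6.7%
- Rule of thumb (under 20%: precise; 20% to under 50%: moderately precise; 50% or more: imprecise) → precise

Link to interval estimation: a confidence interval for β₁ is β̂₁ ± t* × 0.2129, so SE sets the half-width per unit of t*.

What drives SE(β̂₁): larger n (here n = 27) → smaller SE; more residual scatter → larger SE; wider spread of x values → smaller SE.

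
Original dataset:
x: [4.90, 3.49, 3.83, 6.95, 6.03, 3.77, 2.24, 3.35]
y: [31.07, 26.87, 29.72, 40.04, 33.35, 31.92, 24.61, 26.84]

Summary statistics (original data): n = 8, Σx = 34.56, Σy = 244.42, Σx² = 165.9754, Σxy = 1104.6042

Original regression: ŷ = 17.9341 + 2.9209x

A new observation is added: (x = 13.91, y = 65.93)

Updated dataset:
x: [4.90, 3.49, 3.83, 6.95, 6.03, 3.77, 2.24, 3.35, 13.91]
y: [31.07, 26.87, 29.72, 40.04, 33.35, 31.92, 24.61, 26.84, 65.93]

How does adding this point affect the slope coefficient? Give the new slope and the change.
The slope changes from 2.9209 to 3.5589 (change of +0.6380, or +21.8%).

The new point has HIGH LEVERAGE: x = 13.91 is far from the original mean x̄ = 34.56/8 ≈ 4.32 (original range [2.24, 6.95]).

Step 1: Update the sums with the new point (n goes from 8 to 9)
Σx  = 34.56 + 13.91 = 48.47
Σy  = 244.42 + 65.93 = 310.35
Σx² = 165.9754 + 13.91² = 165.9754 + 193.4881 = 359.4635
Σxy = 1104.6042 + 13.91×65.93 = 1104.6042 + 917.0863 = 2021.6905

Step 2: Recompute the slope with b₁ = (nΣxy − ΣxΣy) / (nΣx² − (Σx)²)
Numerator   = 9×2021.6905 − 48.47×310.35 = 18195.2145 − 15042.6645 = 3152.5500
Denominator = 9×359.4635 − 48.47² = 3235.1715 − 2349.3409 = 885.8306
b₁(new) = 3152.5500 / 885.8306 = 3.5589

(Same formula on the original sums: (8×1104.6042 − 34.56×244.42) / (8×165.9754 − 34.56²) = 389.6784 / 133.4096 = 2.9209, matching the given fit.)

Step 3: Change in slope
Δβ₁ = 3.5589 − 2.9209 = +0.6380
Relative change = +0.6380 / 2.9209 × 100% = +21.8%
→ the slope increases when the point is added.

A high-leverage point only changes the slope if it is off the original line; here y = 65.93 is above the original trend, so the slope increases.
In practice: check such a point for data-entry or measurement error.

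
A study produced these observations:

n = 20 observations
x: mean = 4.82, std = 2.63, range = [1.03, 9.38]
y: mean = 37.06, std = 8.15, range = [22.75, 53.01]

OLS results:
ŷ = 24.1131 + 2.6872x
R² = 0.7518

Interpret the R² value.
R² = 0.7518 means 75.18% of the variation in y is explained by the linear relationship with x. This indicates a strong fit.

R² = 1 − SS_res/SS_tot compares the residual scatter to the total scatter of y about its mean.

Here R² = 0.7518:
- Explained: 75.18% of the variation in y
- Unexplained (residual): 100% − 75.18% = 24.82%
- Rule of thumb (below 0.3 weak; 0.3 to below 0.7 moderate; 0.7 and above strong) → strong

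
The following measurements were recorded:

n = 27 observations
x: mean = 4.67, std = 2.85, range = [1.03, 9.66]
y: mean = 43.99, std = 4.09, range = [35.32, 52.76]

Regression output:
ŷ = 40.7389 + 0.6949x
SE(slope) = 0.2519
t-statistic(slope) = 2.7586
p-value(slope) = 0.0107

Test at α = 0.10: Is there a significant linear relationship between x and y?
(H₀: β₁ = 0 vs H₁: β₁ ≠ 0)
Since p-value = 0.0107 < α = 0.10, reject H₀ — the slope is significantly different from 0.

Hypothesis test for the slope coefficient:

H₀: β₁ = 0 (no linear relationship)
H₁: β₁ ≠ 0 (linear relationship exists)

Test statistic: t = β̂₁ / SE(β̂₁) = 0.6949 / 0.2519 = 2.7586

p = 0.0107: how often a slope estimate this far from 0 (in SE units) would arise by chance if β₁ were truly 0.

Decision rule: reject H₀ if p-value < α.
p-value = 0.0107 < α = 0.10 → reject H₀.

There is sufficient evidence at the 10% significance level to conclude that a linear relationship exists between x and y.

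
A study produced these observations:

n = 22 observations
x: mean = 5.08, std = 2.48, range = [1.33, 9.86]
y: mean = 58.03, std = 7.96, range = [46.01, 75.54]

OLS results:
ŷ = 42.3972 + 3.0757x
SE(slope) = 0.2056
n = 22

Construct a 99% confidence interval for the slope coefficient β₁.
The 99% CI for β₁ is (2.4907, 3.6607)

Confidence interval for the slope:

The 99% CI for β₁ is: β̂₁ ± t*(α/2, n-2) × SE(β̂₁)

Step 1: Find critical t-value
- Confidence level = 0.99
- Degrees of freedom = n - 2 = 22 - 2 = 20
- t*(α/2, 20) = 2.8453

Step 2: Calculate margin of error
Margin = 2.8453 × 0.2056 = 0.5850

Step 3: Construct interval
CI = 3.0757 ± 0.5850
CI = (2.4907, 3.6607)

Interpretation: intervals built this way capture the true β₁ in 99% of repeated samples; here the plausible range for the per-unit effect of x on y is 2.4907 to 3.6607.
Both endpoints are positive, so the data support a genuinely positive slope at this confidence level.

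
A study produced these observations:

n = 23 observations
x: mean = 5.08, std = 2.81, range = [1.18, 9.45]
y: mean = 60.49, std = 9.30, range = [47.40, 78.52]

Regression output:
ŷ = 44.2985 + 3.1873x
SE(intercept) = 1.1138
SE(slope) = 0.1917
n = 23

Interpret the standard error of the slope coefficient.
The slope 3.1873 is pinned down to within about ±0.1917 (one SE) by these data — relative uncertainty 6.0%, i.e. precise.

What SE measures:
- The standard error quantifies the sampling variability of the coefficient estimate
- It is the estimated standard deviation of β̂₁ across hypothetical repeated samples of the same size
- Smaller SE → more precise estimate

Relative precision:
- SE / |β̂₁| = 0.1917 / 3.1873 = 6.0%
- Rule of thumb (under 20%: precise; 20% to under 50%: moderately precise; 50% or more: imprecise) → precise

Link to interval estimation: a confidence interval for β₁ is β̂₁ ± t* × 0.1917, so SE sets the half-width per unit of t*.

What drives SE(β̂₁): wider spread of x values → smaller SE; more residual scatter → larger SE.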